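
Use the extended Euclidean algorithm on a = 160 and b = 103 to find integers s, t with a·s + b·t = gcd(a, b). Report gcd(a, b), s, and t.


Euclidean algorithm on (160, 103) — divide until remainder is 0:
  160 = 1 · 103 + 57
  103 = 1 · 57 + 46
  57 = 1 · 46 + 11
  46 = 4 · 11 + 2
  11 = 5 · 2 + 1
  2 = 2 · 1 + 0
gcd(160, 103) = 1.
Track Bezout coefficients alongside the remainders: start with r₀ = 160 = a·1 + b·0 (s = 1, t = 0) and r₁ = 103 = a·0 + b·1 (s = 0, t = 1); each new remainder r_{k+1} = r_{k-1} − q_k·r_k inherits s_{k+1} = s_{k-1} − q_k·s_k, t_{k+1} = t_{k-1} − q_k·t_k, so r_k = a·s_k + b·t_k at every step:
  q = 1: r = 57, s = 1 − 1·0 = 1, t = 0 − 1·1 = -1  (check: 160·1 + 103·(-1) = 57)
  q = 1: r = 46, s = 0 − 1·1 = -1, t = 1 − 1·(-1) = 2  (check: 160·(-1) + 103·2 = 46)
  q = 1: r = 11, s = 1 − 1·(-1) = 2, t = -1 − 1·2 = -3  (check: 160·2 + 103·(-3) = 11)
  q = 4: r = 2, s = -1 − 4·2 = -9, t = 2 − 4·(-3) = 14  (check: 160·(-9) + 103·14 = 2)
  q = 5: r = 1, s = 2 − 5·(-9) = 47, t = -3 − 5·14 = -73  (check: 160·47 + 103·(-73) = 1)
The row with r = 1 (the gcd) gives the Bezout coefficients s = 47, t = -73.
Result: 160 · (47) + 103 · (-73) = 1.

gcd(160, 103) = 1; s = 47, t = -73 (check: 160·47 + 103·(-73) = 1).


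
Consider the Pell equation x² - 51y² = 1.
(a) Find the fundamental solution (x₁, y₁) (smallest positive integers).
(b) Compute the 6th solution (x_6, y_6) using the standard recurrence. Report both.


Step 1: Find the fundamental solution (x₁, y₁) of x² - 51y² = 1.
  Expand √51 as a continued fraction. a₀ = ⌊√51⌋ = 7; iterate m_{k+1} = d_k·a_k − m_k, d_{k+1} = (51 − m_{k+1}²)/d_k, a_{k+1} = ⌊(a₀ + m_{k+1})/d_{k+1}⌋ (starting m₀ = 0, d₀ = 1), with convergents p_k = a_k·p_{k-1} + p_{k-2}, q_k = a_k·q_{k-1} + q_{k-2} (p₋₁ = 1, q₋₁ = 0):
  k = 0: a₀ = 7; p₀/q₀ = 7/1; p₀² − 51·q₀² = 49 − 51 = -2.
  k = 1: m = 7, d = 2, a = ⌊(7 + 7)/2⌋ = 7; p/q = (7·7 + 1)/(7·1 + 0) = 50/7; p² − 51·q² = 2500 − 2499 = 1.
  The first convergent with p² − 51·q² = 1 gives the fundamental solution (x₁, y₁) = (50, 7).
Step 2: Apply the recurrence (x_{n+1}, y_{n+1}) = (x₁x_n + 51y₁y_n, x₁y_n + y₁x_n) repeatedly.
  From (x_1, y_1) = (50, 7): x_2 = 50·50 + 51·7·7 = 4999; y_2 = 50·7 + 7·50 = 700.
  From (x_2, y_2) = (4999, 700): x_3 = 50·4999 + 51·7·700 = 499850; y_3 = 50·700 + 7·4999 = 69993.
  From (x_3, y_3) = (499850, 69993): x_4 = 50·499850 + 51·7·69993 = 49980001; y_4 = 50·69993 + 7·499850 = 6998600.
  From (x_4, y_4) = (49980001, 6998600): x_5 = 50·49980001 + 51·7·6998600 = 4997500250; y_5 = 50·6998600 + 7·49980001 = 699790007.
  From (x_5, y_5) = (4997500250, 699790007): x_6 = 50·4997500250 + 51·7·699790007 = 499700044999; y_6 = 50·699790007 + 7·4997500250 = 69972002100.
Step 3: Verify x_6² - 51·y_6² = 249700134972002624910001 - 249700134972002624910000 = 1 (should be 1). ✓

(x_1, y_1) = (50, 7); (x_6, y_6) = (499700044999, 69972002100).


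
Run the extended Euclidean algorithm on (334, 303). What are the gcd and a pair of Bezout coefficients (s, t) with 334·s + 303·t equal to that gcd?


Euclidean algorithm on (334, 303) — divide until remainder is 0:
  334 = 1 · 303 + 31
  303 = 9 · 31 + 24
  31 = 1 · 24 + 7
  24 = 3 · 7 + 3
  7 = 2 · 3 + 1
  3 = 3 · 1 + 0
gcd(334, 303) = 1.
Track Bezout coefficients alongside the remainders: start with r₀ = 334 = a·1 + b·0 (s = 1, t = 0) and r₁ = 303 = a·0 + b·1 (s = 0, t = 1); each new remainder r_{k+1} = r_{k-1} − q_k·r_k inherits s_{k+1} = s_{k-1} − q_k·s_k, t_{k+1} = t_{k-1} − q_k·t_k, so r_k = a·s_k + b·t_k at every step:
  q = 1: r = 31, s = 1 − 1·0 = 1, t = 0 − 1·1 = -1  (check: 334·1 + 303·(-1) = 31)
  q = 9: r = 24, s = 0 − 9·1 = -9, t = 1 − 9·(-1) = 10  (check: 334·(-9) + 303·10 = 24)
  q = 1: r = 7, s = 1 − 1·(-9) = 10, t = -1 − 1·10 = -11  (check: 334·10 + 303·(-11) = 7)
  q = 3: r = 3, s = -9 − 3·10 = -39, t = 10 − 3·(-11) = 43  (check: 334·(-39) + 303·43 = 3)
  q = 2: r = 1, s = 10 − 2·(-39) = 88, t = -11 − 2·43 = -97  (check: 334·88 + 303·(-97) = 1)
The row with r = 1 (the gcd) gives the Bezout coefficients s = 88, t = -97.
Result: 334 · (88) + 303 · (-97) = 1.

gcd(334, 303) = 1; s = 88, t = -97 (check: 334·88 + 303·(-97) = 1).


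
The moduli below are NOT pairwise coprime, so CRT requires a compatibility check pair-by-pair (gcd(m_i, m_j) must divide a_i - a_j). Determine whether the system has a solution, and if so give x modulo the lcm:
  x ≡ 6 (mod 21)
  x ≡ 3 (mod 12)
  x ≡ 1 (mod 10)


Moduli 21, 12, 10 are not pairwise coprime, so CRT works modulo lcm(m_i) when all pairwise compatibility conditions hold.
Pairwise compatibility: gcd(m_i, m_j) must divide a_i - a_j for every pair.
Merge one congruence at a time:
  Start: x ≡ 6 (mod 21).
  Combine with x ≡ 3 (mod 12): gcd(21, 12) = 3; 3 - 6 = -3, which IS divisible by 3, so compatible.
    Write x = 6 + 21·t and substitute into x ≡ 3 (mod 12): 21·t ≡ 3 − 6 = -3 (mod 12).
    Divide the congruence (and modulus) by g = 3: 7·t ≡ -1 (mod 4).
    Reduce coefficients mod 4: 3·t ≡ 3 (mod 4).
    The inverse of 3 mod 4 is 3 (since 3·3 = 9 = 2·4 + 1), so t ≡ 3·3 = 9 ≡ 1 (mod 4).
    Then x = 6 + 21·1 = 27, valid modulo lcm(21, 12) = 84: x ≡ 27 (mod 84).
  Combine with x ≡ 1 (mod 10): gcd(84, 10) = 2; 1 - 27 = -26, which IS divisible by 2, so compatible.
    Write x = 27 + 84·t and substitute into x ≡ 1 (mod 10): 84·t ≡ 1 − 27 = -26 (mod 10).
    Divide the congruence (and modulus) by g = 2: 42·t ≡ -13 (mod 5).
    Reduce coefficients mod 5: 2·t ≡ 2 (mod 5).
    The inverse of 2 mod 5 is 3 (since 2·3 = 6 = 1·5 + 1), so t ≡ 3·2 = 6 ≡ 1 (mod 5).
    Then x = 27 + 84·1 = 111, valid modulo lcm(84, 10) = 420: x ≡ 111 (mod 420).
Verify: 111 mod 21 = 6, 111 mod 12 = 3, 111 mod 10 = 1.

x ≡ 111 (mod 420).


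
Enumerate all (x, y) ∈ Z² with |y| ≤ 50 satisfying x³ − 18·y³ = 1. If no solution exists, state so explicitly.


The equation is x³ - 18y³ = 1. For fixed y, x³ = 18·y³ + 1, so a solution requires the RHS to be a perfect cube.
Strategy: iterate y from -50 to 50, compute RHS = 18·y³ + 1, and check whether it is a (positive or negative) perfect cube.
Check small values of y:
  y = 0: RHS = 1 = (1)³ ⇒ x = 1 works.
  y = 1: RHS = 19 is not a perfect cube.
  y = -1: RHS = -17 is not a perfect cube.
  y = 2: RHS = 145 is not a perfect cube.
  y = -2: RHS = -143 is not a perfect cube.
  y = 3: RHS = 487 is not a perfect cube.
  y = -3: RHS = -485 is not a perfect cube.
Continuing the search up to |y| = 50 finds no further solutions beyond those listed.
Collected solutions: (1, 0).

Solutions (with |y| ≤ 50): (1, 0).


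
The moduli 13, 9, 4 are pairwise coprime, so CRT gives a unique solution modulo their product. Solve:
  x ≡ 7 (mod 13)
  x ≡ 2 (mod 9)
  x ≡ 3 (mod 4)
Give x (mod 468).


Moduli 13, 9, 4 are pairwise coprime; by CRT there is a unique solution modulo M = 13 · 9 · 4 = 468.
Solve pairwise, accumulating the modulus:
  Start with x ≡ 7 (mod 13).
  Combine with x ≡ 2 (mod 9): since gcd(13, 9) = 1, we get a unique residue mod 117.
    Write x = 7 + 13·t and substitute into x ≡ 2 (mod 9): 13·t ≡ 2 − 7 = -5 (mod 9).
    Reduce coefficients mod 9: 4·t ≡ 4 (mod 9).
    The inverse of 4 mod 9 is 7 (since 4·7 = 28 = 3·9 + 1), so t ≡ 7·4 = 28 ≡ 1 (mod 9).
    Then x = 7 + 13·1 = 20, valid modulo lcm(13, 9) = 117: x ≡ 20 (mod 117).
  Combine with x ≡ 3 (mod 4): since gcd(117, 4) = 1, we get a unique residue mod 468.
    Write x = 20 + 117·t and substitute into x ≡ 3 (mod 4): 117·t ≡ 3 − 20 = -17 (mod 4).
    Reduce coefficients mod 4: 1·t ≡ 3 (mod 4).
    So t ≡ 3 (mod 4).
    Then x = 20 + 117·3 = 371, valid modulo lcm(117, 4) = 468: x ≡ 371 (mod 468).
Verify: 371 mod 13 = 7 ✓, 371 mod 9 = 2 ✓, 371 mod 4 = 3 ✓.

x ≡ 371 (mod 468).


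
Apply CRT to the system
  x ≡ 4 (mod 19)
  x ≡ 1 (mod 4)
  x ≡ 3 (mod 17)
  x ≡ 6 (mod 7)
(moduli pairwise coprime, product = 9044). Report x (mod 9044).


Product of moduli M = 19 · 4 · 17 · 7 = 9044.
Merge one congruence at a time:
  Start: x ≡ 4 (mod 19).
  Combine with x ≡ 1 (mod 4); new modulus lcm = 76.
    Write x = 4 + 19·t and substitute into x ≡ 1 (mod 4): 19·t ≡ 1 − 4 = -3 (mod 4).
    Reduce coefficients mod 4: 3·t ≡ 1 (mod 4).
    The inverse of 3 mod 4 is 3 (since 3·3 = 9 = 2·4 + 1), so t ≡ 3·1 = 3 ≡ 3 (mod 4).
    Then x = 4 + 19·3 = 61, valid modulo lcm(19, 4) = 76: x ≡ 61 (mod 76).
  Combine with x ≡ 3 (mod 17); new modulus lcm = 1292.
    Write x = 61 + 76·t and substitute into x ≡ 3 (mod 17): 76·t ≡ 3 − 61 = -58 (mod 17).
    Reduce coefficients mod 17: 8·t ≡ 10 (mod 17).
    The inverse of 8 mod 17 is 15 (since 8·15 = 120 = 7·17 + 1), so t ≡ 15·10 = 150 ≡ 14 (mod 17).
    Then x = 61 + 76·14 = 1125, valid modulo lcm(76, 17) = 1292: x ≡ 1125 (mod 1292).
  Combine with x ≡ 6 (mod 7); new modulus lcm = 9044.
    Write x = 1125 + 1292·t and substitute into x ≡ 6 (mod 7): 1292·t ≡ 6 − 1125 = -1119 (mod 7).
    Reduce coefficients mod 7: 4·t ≡ 1 (mod 7).
    The inverse of 4 mod 7 is 2 (since 4·2 = 8 = 1·7 + 1), so t ≡ 2·1 = 2 ≡ 2 (mod 7).
    Then x = 1125 + 1292·2 = 3709, valid modulo lcm(1292, 7) = 9044: x ≡ 3709 (mod 9044).
Verify against each original: 3709 mod 19 = 4, 3709 mod 4 = 1, 3709 mod 17 = 3, 3709 mod 7 = 6.

x ≡ 3709 (mod 9044).


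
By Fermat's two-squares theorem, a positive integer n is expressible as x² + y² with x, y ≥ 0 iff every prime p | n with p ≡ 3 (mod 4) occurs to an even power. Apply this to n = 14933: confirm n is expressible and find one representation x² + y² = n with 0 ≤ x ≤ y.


Step 1: Factor n = 14933 = 109 · 137.
Step 2: Check the mod-4 condition on each prime factor: 109 ≡ 1 (mod 4), exponent 1; 137 ≡ 1 (mod 4), exponent 1.
All primes ≡ 3 (mod 4) appear to even exponent (or don't appear), so by the two-squares theorem n IS expressible as a sum of two squares.
Step 3: Build a representation. Here n = 109 · 137 is a product of primes ≡ 1 (mod 4). Each prime p ≡ 1 (mod 4) is itself a sum of two squares; find a² by testing p − a² for a perfect square:
  109: 109 − 1² = 108, 109 − 2² = 105, 109 − 3² = 100 = 10² ⇒ 109 = 3² + 10².
  137: 137 − 1² = 136, 137 − 2² = 133, 137 − 3² = 128, 137 − 4² = 121 = 11² ⇒ 137 = 4² + 11².
  Combine using the Brahmagupta–Fibonacci identity (a² + b²)(c² + d²) = (ac − bd)² + (ad + bc)² = (ac + bd)² + (ad − bc)²:
  109 · 137 = 14933: from (3² + 10²)(4² + 11²), take (3·4 − 10·11, 3·11 + 10·4) = (12 − 110, 33 + 40) = (-98, 73); dropping signs (only squares matter) gives (98, 73); check 98² + 73² = 9604 + 5329 = 14933 ✓.
Step 4: Order so x ≤ y and verify: 73² + 98² = 5329 + 9604 = 14933 = n. ✓

n = 14933 = 73² + 98² (one valid representation with x ≤ y).


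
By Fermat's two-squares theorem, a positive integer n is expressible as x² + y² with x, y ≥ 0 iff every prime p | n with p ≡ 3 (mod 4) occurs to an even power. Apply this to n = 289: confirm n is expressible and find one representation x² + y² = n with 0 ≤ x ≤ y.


Step 1: Factor n = 289 = 17^2.
Step 2: Check the mod-4 condition on each prime factor: 17 ≡ 1 (mod 4), exponent 2.
All primes ≡ 3 (mod 4) appear to even exponent (or don't appear), so by the two-squares theorem n IS expressible as a sum of two squares.
Step 3: Build a representation. Here n = 17 · 17 is a product of primes ≡ 1 (mod 4). Each prime p ≡ 1 (mod 4) is itself a sum of two squares; find a² by testing p − a² for a perfect square:
  17: 17 − 1² = 16 = 4² ⇒ 17 = 1² + 4².
  Combine using the Brahmagupta–Fibonacci identity (a² + b²)(c² + d²) = (ac − bd)² + (ad + bc)² = (ac + bd)² + (ad − bc)²:
  17 · 17 = 289: from (1² + 4²)(1² + 4²), take (1·1 − 4·4, 1·4 + 4·1) = (1 − 16, 4 + 4) = (-15, 8); dropping signs (only squares matter) gives (15, 8); check 15² + 8² = 225 + 64 = 289 ✓.
Step 4: Order so x ≤ y and verify: 8² + 15² = 64 + 225 = 289 = n. ✓

n = 289 = 8² + 15² (one valid representation with x ≤ y).


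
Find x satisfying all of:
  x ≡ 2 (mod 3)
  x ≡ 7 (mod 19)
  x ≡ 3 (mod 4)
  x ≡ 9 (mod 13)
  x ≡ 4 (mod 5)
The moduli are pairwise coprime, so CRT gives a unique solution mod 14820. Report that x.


Product of moduli M = 3 · 19 · 4 · 13 · 5 = 14820.
Merge one congruence at a time:
  Start: x ≡ 2 (mod 3).
  Combine with x ≡ 7 (mod 19); new modulus lcm = 57.
    Write x = 2 + 3·t and substitute into x ≡ 7 (mod 19): 3·t ≡ 7 − 2 = 5 (mod 19).
    The inverse of 3 mod 19 is 13 (since 3·13 = 39 = 2·19 + 1), so t ≡ 13·5 = 65 ≡ 8 (mod 19).
    Then x = 2 + 3·8 = 26, valid modulo lcm(3, 19) = 57: x ≡ 26 (mod 57).
  Combine with x ≡ 3 (mod 4); new modulus lcm = 228.
    Write x = 26 + 57·t and substitute into x ≡ 3 (mod 4): 57·t ≡ 3 − 26 = -23 (mod 4).
    Reduce coefficients mod 4: 1·t ≡ 1 (mod 4).
    So t ≡ 1 (mod 4).
    Then x = 26 + 57·1 = 83, valid modulo lcm(57, 4) = 228: x ≡ 83 (mod 228).
  Combine with x ≡ 9 (mod 13); new modulus lcm = 2964.
    Write x = 83 + 228·t and substitute into x ≡ 9 (mod 13): 228·t ≡ 9 − 83 = -74 (mod 13).
    Reduce coefficients mod 13: 7·t ≡ 4 (mod 13).
    The inverse of 7 mod 13 is 2 (since 7·2 = 14 = 1·13 + 1), so t ≡ 2·4 = 8 ≡ 8 (mod 13).
    Then x = 83 + 228·8 = 1907, valid modulo lcm(228, 13) = 2964: x ≡ 1907 (mod 2964).
  Combine with x ≡ 4 (mod 5); new modulus lcm = 14820.
    Write x = 1907 + 2964·t and substitute into x ≡ 4 (mod 5): 2964·t ≡ 4 − 1907 = -1903 (mod 5).
    Reduce coefficients mod 5: 4·t ≡ 2 (mod 5).
    The inverse of 4 mod 5 is 4 (since 4·4 = 16 = 3·5 + 1), so t ≡ 4·2 = 8 ≡ 3 (mod 5).
    Then x = 1907 + 2964·3 = 10799, valid modulo lcm(2964, 5) = 14820: x ≡ 10799 (mod 14820).
Verify against each original: 10799 mod 3 = 2, 10799 mod 19 = 7, 10799 mod 4 = 3, 10799 mod 13 = 9, 10799 mod 5 = 4.

x ≡ 10799 (mod 14820).


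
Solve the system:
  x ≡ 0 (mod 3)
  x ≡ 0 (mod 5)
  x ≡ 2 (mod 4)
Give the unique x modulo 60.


Moduli 3, 5, 4 are pairwise coprime; by CRT there is a unique solution modulo M = 3 · 5 · 4 = 60.
Solve pairwise, accumulating the modulus:
  Start with x ≡ 0 (mod 3).
  Combine with x ≡ 0 (mod 5): since gcd(3, 5) = 1, we get a unique residue mod 15.
    Write x = 0 + 3·t and substitute into x ≡ 0 (mod 5): 3·t ≡ 0 − 0 = 0 (mod 5).
    The inverse of 3 mod 5 is 2 (since 3·2 = 6 = 1·5 + 1), so t ≡ 2·0 = 0 ≡ 0 (mod 5).
    Then x = 0 + 3·0 = 0, valid modulo lcm(3, 5) = 15: x ≡ 0 (mod 15).
  Combine with x ≡ 2 (mod 4): since gcd(15, 4) = 1, we get a unique residue mod 60.
    Write x = 0 + 15·t and substitute into x ≡ 2 (mod 4): 15·t ≡ 2 − 0 = 2 (mod 4).
    Reduce coefficients mod 4: 3·t ≡ 2 (mod 4).
    The inverse of 3 mod 4 is 3 (since 3·3 = 9 = 2·4 + 1), so t ≡ 3·2 = 6 ≡ 2 (mod 4).
    Then x = 0 + 15·2 = 30, valid modulo lcm(15, 4) = 60: x ≡ 30 (mod 60).
Verify: 30 mod 3 = 0 ✓, 30 mod 5 = 0 ✓, 30 mod 4 = 2 ✓.

x ≡ 30 (mod 60).


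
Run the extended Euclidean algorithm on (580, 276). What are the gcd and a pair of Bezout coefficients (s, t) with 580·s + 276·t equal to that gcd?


Euclidean algorithm on (580, 276) — divide until remainder is 0:
  580 = 2 · 276 + 28
  276 = 9 · 28 + 24
  28 = 1 · 24 + 4
  24 = 6 · 4 + 0
gcd(580, 276) = 4.
Track Bezout coefficients alongside the remainders: start with r₀ = 580 = a·1 + b·0 (s = 1, t = 0) and r₁ = 276 = a·0 + b·1 (s = 0, t = 1); each new remainder r_{k+1} = r_{k-1} − q_k·r_k inherits s_{k+1} = s_{k-1} − q_k·s_k, t_{k+1} = t_{k-1} − q_k·t_k, so r_k = a·s_k + b·t_k at every step:
  q = 2: r = 28, s = 1 − 2·0 = 1, t = 0 − 2·1 = -2  (check: 580·1 + 276·(-2) = 28)
  q = 9: r = 24, s = 0 − 9·1 = -9, t = 1 − 9·(-2) = 19  (check: 580·(-9) + 276·19 = 24)
  q = 1: r = 4, s = 1 − 1·(-9) = 10, t = -2 − 1·19 = -21  (check: 580·10 + 276·(-21) = 4)
The row with r = 4 (the gcd) gives the Bezout coefficients s = 10, t = -21.
Result: 580 · (10) + 276 · (-21) = 4.

gcd(580, 276) = 4; s = 10, t = -21 (check: 580·10 + 276·(-21) = 4).


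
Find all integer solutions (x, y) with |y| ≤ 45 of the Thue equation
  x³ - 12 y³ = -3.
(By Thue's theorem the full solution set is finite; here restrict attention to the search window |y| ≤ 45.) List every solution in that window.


The equation is x³ - 12y³ = -3. For fixed y, x³ = 12·y³ − 3, so a solution requires the RHS to be a perfect cube.
Strategy: iterate y from -45 to 45, compute RHS = 12·y³ − 3, and check whether it is a (positive or negative) perfect cube.
Check small values of y:
  y = 0: RHS = -3 is not a perfect cube.
  y = 1: RHS = 9 is not a perfect cube.
  y = -1: RHS = -15 is not a perfect cube.
  y = 2: RHS = 93 is not a perfect cube.
  y = -2: RHS = -99 is not a perfect cube.
  y = 3: RHS = 321 is not a perfect cube.
  y = -3: RHS = -327 is not a perfect cube.
Continuing the search up to |y| = 45 finds no solutions either.
No (x, y) in the scanned range satisfies the equation.

No integer solutions with |y| ≤ 45.


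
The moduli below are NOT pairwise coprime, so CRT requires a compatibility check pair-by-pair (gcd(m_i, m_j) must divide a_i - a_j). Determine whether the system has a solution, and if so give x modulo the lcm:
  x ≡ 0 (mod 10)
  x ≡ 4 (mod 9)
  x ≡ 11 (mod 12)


Moduli 10, 9, 12 are not pairwise coprime, so CRT works modulo lcm(m_i) when all pairwise compatibility conditions hold.
Pairwise compatibility: gcd(m_i, m_j) must divide a_i - a_j for every pair.
Merge one congruence at a time:
  Start: x ≡ 0 (mod 10).
  Combine with x ≡ 4 (mod 9): gcd(10, 9) = 1; 4 - 0 = 4, which IS divisible by 1, so compatible.
    Write x = 0 + 10·t and substitute into x ≡ 4 (mod 9): 10·t ≡ 4 − 0 = 4 (mod 9).
    Reduce coefficients mod 9: 1·t ≡ 4 (mod 9).
    So t ≡ 4 (mod 9).
    Then x = 0 + 10·4 = 40, valid modulo lcm(10, 9) = 90: x ≡ 40 (mod 90).
  Combine with x ≡ 11 (mod 12): gcd(90, 12) = 6, and 11 - 40 = -29 is NOT divisible by 6.
    ⇒ system is inconsistent (no integer solution).

No solution (the system is inconsistent).


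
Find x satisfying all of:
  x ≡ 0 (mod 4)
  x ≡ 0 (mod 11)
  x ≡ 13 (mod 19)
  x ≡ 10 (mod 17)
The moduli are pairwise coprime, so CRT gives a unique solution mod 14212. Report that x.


Product of moduli M = 4 · 11 · 19 · 17 = 14212.
Merge one congruence at a time:
  Start: x ≡ 0 (mod 4).
  Combine with x ≡ 0 (mod 11); new modulus lcm = 44.
    Write x = 0 + 4·t and substitute into x ≡ 0 (mod 11): 4·t ≡ 0 − 0 = 0 (mod 11).
    The inverse of 4 mod 11 is 3 (since 4·3 = 12 = 1·11 + 1), so t ≡ 3·0 = 0 ≡ 0 (mod 11).
    Then x = 0 + 4·0 = 0, valid modulo lcm(4, 11) = 44: x ≡ 0 (mod 44).
  Combine with x ≡ 13 (mod 19); new modulus lcm = 836.
    Write x = 0 + 44·t and substitute into x ≡ 13 (mod 19): 44·t ≡ 13 − 0 = 13 (mod 19).
    Reduce coefficients mod 19: 6·t ≡ 13 (mod 19).
    The inverse of 6 mod 19 is 16 (since 6·16 = 96 = 5·19 + 1), so t ≡ 16·13 = 208 ≡ 18 (mod 19).
    Then x = 0 + 44·18 = 792, valid modulo lcm(44, 19) = 836: x ≡ 792 (mod 836).
  Combine with x ≡ 10 (mod 17); new modulus lcm = 14212.
    Write x = 792 + 836·t and substitute into x ≡ 10 (mod 17): 836·t ≡ 10 − 792 = -782 (mod 17).
    Reduce coefficients mod 17: 3·t ≡ 0 (mod 17).
    The inverse of 3 mod 17 is 6 (since 3·6 = 18 = 1·17 + 1), so t ≡ 6·0 = 0 ≡ 0 (mod 17).
    Then x = 792 + 836·0 = 792, valid modulo lcm(836, 17) = 14212: x ≡ 792 (mod 14212).
Verify against each original: 792 mod 4 = 0, 792 mod 11 = 0, 792 mod 19 = 13, 792 mod 17 = 10.

x ≡ 792 (mod 14212).


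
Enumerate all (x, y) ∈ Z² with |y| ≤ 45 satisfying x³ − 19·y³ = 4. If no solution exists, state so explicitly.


The equation is x³ - 19y³ = 4. For fixed y, x³ = 19·y³ + 4, so a solution requires the RHS to be a perfect cube.
Strategy: iterate y from -45 to 45, compute RHS = 19·y³ + 4, and check whether it is a (positive or negative) perfect cube.
Check small values of y:
  y = 0: RHS = 4 is not a perfect cube.
  y = 1: RHS = 23 is not a perfect cube.
  y = -1: RHS = -15 is not a perfect cube.
  y = 2: RHS = 156 is not a perfect cube.
  y = -2: RHS = -148 is not a perfect cube.
  y = 3: RHS = 517 is not a perfect cube.
  y = -3: RHS = -509 is not a perfect cube.
Continuing the search up to |y| = 45 finds no solutions either.
No (x, y) in the scanned range satisfies the equation.

No integer solutions with |y| ≤ 45.


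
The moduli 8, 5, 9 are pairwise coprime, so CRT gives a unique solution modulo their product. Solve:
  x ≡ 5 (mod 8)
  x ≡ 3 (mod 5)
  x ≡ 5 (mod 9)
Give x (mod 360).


Moduli 8, 5, 9 are pairwise coprime; by CRT there is a unique solution modulo M = 8 · 5 · 9 = 360.
Solve pairwise, accumulating the modulus:
  Start with x ≡ 5 (mod 8).
  Combine with x ≡ 3 (mod 5): since gcd(8, 5) = 1, we get a unique residue mod 40.
    Write x = 5 + 8·t and substitute into x ≡ 3 (mod 5): 8·t ≡ 3 − 5 = -2 (mod 5).
    Reduce coefficients mod 5: 3·t ≡ 3 (mod 5).
    The inverse of 3 mod 5 is 2 (since 3·2 = 6 = 1·5 + 1), so t ≡ 2·3 = 6 ≡ 1 (mod 5).
    Then x = 5 + 8·1 = 13, valid modulo lcm(8, 5) = 40: x ≡ 13 (mod 40).
  Combine with x ≡ 5 (mod 9): since gcd(40, 9) = 1, we get a unique residue mod 360.
    Write x = 13 + 40·t and substitute into x ≡ 5 (mod 9): 40·t ≡ 5 − 13 = -8 (mod 9).
    Reduce coefficients mod 9: 4·t ≡ 1 (mod 9).
    The inverse of 4 mod 9 is 7 (since 4·7 = 28 = 3·9 + 1), so t ≡ 7·1 = 7 ≡ 7 (mod 9).
    Then x = 13 + 40·7 = 293, valid modulo lcm(40, 9) = 360: x ≡ 293 (mod 360).
Verify: 293 mod 8 = 5 ✓, 293 mod 5 = 3 ✓, 293 mod 9 = 5 ✓.

x ≡ 293 (mod 360).


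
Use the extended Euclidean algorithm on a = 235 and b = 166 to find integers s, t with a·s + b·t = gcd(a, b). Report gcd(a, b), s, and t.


Euclidean algorithm on (235, 166) — divide until remainder is 0:
  235 = 1 · 166 + 69
  166 = 2 · 69 + 28
  69 = 2 · 28 + 13
  28 = 2 · 13 + 2
  13 = 6 · 2 + 1
  2 = 2 · 1 + 0
gcd(235, 166) = 1.
Track Bezout coefficients alongside the remainders: start with r₀ = 235 = a·1 + b·0 (s = 1, t = 0) and r₁ = 166 = a·0 + b·1 (s = 0, t = 1); each new remainder r_{k+1} = r_{k-1} − q_k·r_k inherits s_{k+1} = s_{k-1} − q_k·s_k, t_{k+1} = t_{k-1} − q_k·t_k, so r_k = a·s_k + b·t_k at every step:
  q = 1: r = 69, s = 1 − 1·0 = 1, t = 0 − 1·1 = -1  (check: 235·1 + 166·(-1) = 69)
  q = 2: r = 28, s = 0 − 2·1 = -2, t = 1 − 2·(-1) = 3  (check: 235·(-2) + 166·3 = 28)
  q = 2: r = 13, s = 1 − 2·(-2) = 5, t = -1 − 2·3 = -7  (check: 235·5 + 166·(-7) = 13)
  q = 2: r = 2, s = -2 − 2·5 = -12, t = 3 − 2·(-7) = 17  (check: 235·(-12) + 166·17 = 2)
  q = 6: r = 1, s = 5 − 6·(-12) = 77, t = -7 − 6·17 = -109  (check: 235·77 + 166·(-109) = 1)
The row with r = 1 (the gcd) gives the Bezout coefficients s = 77, t = -109.
Result: 235 · (77) + 166 · (-109) = 1.

gcd(235, 166) = 1; s = 77, t = -109 (check: 235·77 + 166·(-109) = 1).


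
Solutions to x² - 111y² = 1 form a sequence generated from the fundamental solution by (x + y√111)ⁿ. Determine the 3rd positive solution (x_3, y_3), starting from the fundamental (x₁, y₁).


Step 1: Find the fundamental solution (x₁, y₁) of x² - 111y² = 1.
  Expand √111 as a continued fraction. a₀ = ⌊√111⌋ = 10; iterate m_{k+1} = d_k·a_k − m_k, d_{k+1} = (111 − m_{k+1}²)/d_k, a_{k+1} = ⌊(a₀ + m_{k+1})/d_{k+1}⌋ (starting m₀ = 0, d₀ = 1), with convergents p_k = a_k·p_{k-1} + p_{k-2}, q_k = a_k·q_{k-1} + q_{k-2} (p₋₁ = 1, q₋₁ = 0):
  k = 0: a₀ = 10; p₀/q₀ = 10/1; p₀² − 111·q₀² = 100 − 111 = -11.
  k = 1: m = 10, d = 11, a = ⌊(10 + 10)/11⌋ = 1; p/q = (1·10 + 1)/(1·1 + 0) = 11/1; p² − 111·q² = 121 − 111 = 10.
  k = 2: m = 1, d = 10, a = ⌊(10 + 1)/10⌋ = 1; p/q = (1·11 + 10)/(1·1 + 1) = 21/2; p² − 111·q² = 441 − 444 = -3.
  k = 3: m = 9, d = 3, a = ⌊(10 + 9)/3⌋ = 6; p/q = (6·21 + 11)/(6·2 + 1) = 137/13; p² − 111·q² = 18769 − 18759 = 10.
  k = 4: m = 9, d = 10, a = ⌊(10 + 9)/10⌋ = 1; p/q = (1·137 + 21)/(1·13 + 2) = 158/15; p² − 111·q² = 24964 − 24975 = -11.
  k = 5: m = 1, d = 11, a = ⌊(10 + 1)/11⌋ = 1; p/q = (1·158 + 137)/(1·15 + 13) = 295/28; p² − 111·q² = 87025 − 87024 = 1.
  The first convergent with p² − 111·q² = 1 gives the fundamental solution (x₁, y₁) = (295, 28).
Step 2: Apply the recurrence (x_{n+1}, y_{n+1}) = (x₁x_n + 111y₁y_n, x₁y_n + y₁x_n) repeatedly.
  From (x_1, y_1) = (295, 28): x_2 = 295·295 + 111·28·28 = 174049; y_2 = 295·28 + 28·295 = 16520.
  From (x_2, y_2) = (174049, 16520): x_3 = 295·174049 + 111·28·16520 = 102688615; y_3 = 295·16520 + 28·174049 = 9746772.
Step 3: Verify x_3² - 111·y_3² = 10544951650618225 - 10544951650618224 = 1 (should be 1). ✓

(x_1, y_1) = (295, 28); (x_3, y_3) = (102688615, 9746772).


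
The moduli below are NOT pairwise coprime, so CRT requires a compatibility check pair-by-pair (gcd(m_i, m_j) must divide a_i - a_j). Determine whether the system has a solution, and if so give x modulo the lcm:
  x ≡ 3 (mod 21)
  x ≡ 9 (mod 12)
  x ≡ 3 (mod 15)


Moduli 21, 12, 15 are not pairwise coprime, so CRT works modulo lcm(m_i) when all pairwise compatibility conditions hold.
Pairwise compatibility: gcd(m_i, m_j) must divide a_i - a_j for every pair.
Merge one congruence at a time:
  Start: x ≡ 3 (mod 21).
  Combine with x ≡ 9 (mod 12): gcd(21, 12) = 3; 9 - 3 = 6, which IS divisible by 3, so compatible.
    Write x = 3 + 21·t and substitute into x ≡ 9 (mod 12): 21·t ≡ 9 − 3 = 6 (mod 12).
    Divide the congruence (and modulus) by g = 3: 7·t ≡ 2 (mod 4).
    Reduce coefficients mod 4: 3·t ≡ 2 (mod 4).
    The inverse of 3 mod 4 is 3 (since 3·3 = 9 = 2·4 + 1), so t ≡ 3·2 = 6 ≡ 2 (mod 4).
    Then x = 3 + 21·2 = 45, valid modulo lcm(21, 12) = 84: x ≡ 45 (mod 84).
  Combine with x ≡ 3 (mod 15): gcd(84, 15) = 3; 3 - 45 = -42, which IS divisible by 3, so compatible.
    Write x = 45 + 84·t and substitute into x ≡ 3 (mod 15): 84·t ≡ 3 − 45 = -42 (mod 15).
    Divide the congruence (and modulus) by g = 3: 28·t ≡ -14 (mod 5).
    Reduce coefficients mod 5: 3·t ≡ 1 (mod 5).
    The inverse of 3 mod 5 is 2 (since 3·2 = 6 = 1·5 + 1), so t ≡ 2·1 = 2 ≡ 2 (mod 5).
    Then x = 45 + 84·2 = 213, valid modulo lcm(84, 15) = 420: x ≡ 213 (mod 420).
Verify: 213 mod 21 = 3, 213 mod 12 = 9, 213 mod 15 = 3.

x ≡ 213 (mod 420).


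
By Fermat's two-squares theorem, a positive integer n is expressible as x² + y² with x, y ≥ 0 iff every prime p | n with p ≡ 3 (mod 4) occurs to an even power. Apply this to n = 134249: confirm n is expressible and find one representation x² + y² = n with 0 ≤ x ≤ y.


Step 1: Factor n = 134249 = 17 · 53 · 149.
Step 2: Check the mod-4 condition on each prime factor: 17 ≡ 1 (mod 4), exponent 1; 53 ≡ 1 (mod 4), exponent 1; 149 ≡ 1 (mod 4), exponent 1.
All primes ≡ 3 (mod 4) appear to even exponent (or don't appear), so by the two-squares theorem n IS expressible as a sum of two squares.
Step 3: Build a representation. Here n = 17 · 53 · 149 is a product of primes ≡ 1 (mod 4). Each prime p ≡ 1 (mod 4) is itself a sum of two squares; find a² by testing p − a² for a perfect square:
  17: 17 − 1² = 16 = 4² ⇒ 17 = 1² + 4².
  53: 53 − 1² = 52, 53 − 2² = 49 = 7² ⇒ 53 = 2² + 7².
  149: 149 − 1² = 148, 149 − 2² = 145, 149 − 3² = 140, 149 − 4² = 133, 149 − 5² = 124, 149 − 6² = 113, 149 − 7² = 100 = 10² ⇒ 149 = 7² + 10².
  Combine using the Brahmagupta–Fibonacci identity (a² + b²)(c² + d²) = (ac − bd)² + (ad + bc)² = (ac + bd)² + (ad − bc)²:
  17 · 53 = 901: from (1² + 4²)(2² + 7²), take (1·2 − 4·7, 1·7 + 4·2) = (2 − 28, 7 + 8) = (-26, 15); dropping signs (only squares matter) gives (26, 15); check 26² + 15² = 676 + 225 = 901 ✓.
  901 · 149 = 134249: from (26² + 15²)(7² + 10²), take (26·7 − 15·10, 26·10 + 15·7) = (182 − 150, 260 + 105) = (32, 365); check 32² + 365² = 1024 + 133225 = 134249 ✓.
Step 4: Order so x ≤ y and verify: 32² + 365² = 1024 + 133225 = 134249 = n. ✓

n = 134249 = 32² + 365² (one valid representation with x ≤ y).


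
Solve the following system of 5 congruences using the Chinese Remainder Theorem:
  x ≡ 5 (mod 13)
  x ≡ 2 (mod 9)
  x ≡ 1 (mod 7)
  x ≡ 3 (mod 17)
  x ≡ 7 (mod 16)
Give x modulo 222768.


Product of moduli M = 13 · 9 · 7 · 17 · 16 = 222768.
Merge one congruence at a time:
  Start: x ≡ 5 (mod 13).
  Combine with x ≡ 2 (mod 9); new modulus lcm = 117.
    Write x = 5 + 13·t and substitute into x ≡ 2 (mod 9): 13·t ≡ 2 − 5 = -3 (mod 9).
    Reduce coefficients mod 9: 4·t ≡ 6 (mod 9).
    The inverse of 4 mod 9 is 7 (since 4·7 = 28 = 3·9 + 1), so t ≡ 7·6 = 42 ≡ 6 (mod 9).
    Then x = 5 + 13·6 = 83, valid modulo lcm(13, 9) = 117: x ≡ 83 (mod 117).
  Combine with x ≡ 1 (mod 7); new modulus lcm = 819.
    Write x = 83 + 117·t and substitute into x ≡ 1 (mod 7): 117·t ≡ 1 − 83 = -82 (mod 7).
    Reduce coefficients mod 7: 5·t ≡ 2 (mod 7).
    The inverse of 5 mod 7 is 3 (since 5·3 = 15 = 2·7 + 1), so t ≡ 3·2 = 6 ≡ 6 (mod 7).
    Then x = 83 + 117·6 = 785, valid modulo lcm(117, 7) = 819: x ≡ 785 (mod 819).
  Combine with x ≡ 3 (mod 17); new modulus lcm = 13923.
    Write x = 785 + 819·t and substitute into x ≡ 3 (mod 17): 819·t ≡ 3 − 785 = -782 (mod 17).
    Reduce coefficients mod 17: 3·t ≡ 0 (mod 17).
    The inverse of 3 mod 17 is 6 (since 3·6 = 18 = 1·17 + 1), so t ≡ 6·0 = 0 ≡ 0 (mod 17).
    Then x = 785 + 819·0 = 785, valid modulo lcm(819, 17) = 13923: x ≡ 785 (mod 13923).
  Combine with x ≡ 7 (mod 16); new modulus lcm = 222768.
    Write x = 785 + 13923·t and substitute into x ≡ 7 (mod 16): 13923·t ≡ 7 − 785 = -778 (mod 16).
    Reduce coefficients mod 16: 3·t ≡ 6 (mod 16).
    The inverse of 3 mod 16 is 11 (since 3·11 = 33 = 2·16 + 1), so t ≡ 11·6 = 66 ≡ 2 (mod 16).
    Then x = 785 + 13923·2 = 28631, valid modulo lcm(13923, 16) = 222768: x ≡ 28631 (mod 222768).
Verify against each original: 28631 mod 13 = 5, 28631 mod 9 = 2, 28631 mod 7 = 1, 28631 mod 17 = 3, 28631 mod 16 = 7.

x ≡ 28631 (mod 222768).


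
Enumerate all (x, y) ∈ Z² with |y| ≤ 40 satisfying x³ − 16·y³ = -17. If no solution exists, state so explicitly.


The equation is x³ - 16y³ = -17. For fixed y, x³ = 16·y³ − 17, so a solution requires the RHS to be a perfect cube.
Strategy: iterate y from -40 to 40, compute RHS = 16·y³ − 17, and check whether it is a (positive or negative) perfect cube.
Check small values of y:
  y = 0: RHS = -17 is not a perfect cube.
  y = 1: RHS = -1 = (-1)³ ⇒ x = -1 works.
  y = -1: RHS = -33 is not a perfect cube.
  y = 2: RHS = 111 is not a perfect cube.
  y = -2: RHS = -145 is not a perfect cube.
  y = 3: RHS = 415 is not a perfect cube.
  y = -3: RHS = -449 is not a perfect cube.
Continuing the search up to |y| = 40 finds no further solutions beyond those listed.
Collected solutions: (-1, 1).

Solutions (with |y| ≤ 40): (-1, 1).


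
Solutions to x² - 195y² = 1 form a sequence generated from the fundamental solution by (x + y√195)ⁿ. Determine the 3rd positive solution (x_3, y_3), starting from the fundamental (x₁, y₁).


Step 1: Find the fundamental solution (x₁, y₁) of x² - 195y² = 1.
  Expand √195 as a continued fraction. a₀ = ⌊√195⌋ = 13; iterate m_{k+1} = d_k·a_k − m_k, d_{k+1} = (195 − m_{k+1}²)/d_k, a_{k+1} = ⌊(a₀ + m_{k+1})/d_{k+1}⌋ (starting m₀ = 0, d₀ = 1), with convergents p_k = a_k·p_{k-1} + p_{k-2}, q_k = a_k·q_{k-1} + q_{k-2} (p₋₁ = 1, q₋₁ = 0):
  k = 0: a₀ = 13; p₀/q₀ = 13/1; p₀² − 195·q₀² = 169 − 195 = -26.
  k = 1: m = 13, d = 26, a = ⌊(13 + 13)/26⌋ = 1; p/q = (1·13 + 1)/(1·1 + 0) = 14/1; p² − 195·q² = 196 − 195 = 1.
  The first convergent with p² − 195·q² = 1 gives the fundamental solution (x₁, y₁) = (14, 1).
Step 2: Apply the recurrence (x_{n+1}, y_{n+1}) = (x₁x_n + 195y₁y_n, x₁y_n + y₁x_n) repeatedly.
  From (x_1, y_1) = (14, 1): x_2 = 14·14 + 195·1·1 = 391; y_2 = 14·1 + 1·14 = 28.
  From (x_2, y_2) = (391, 28): x_3 = 14·391 + 195·1·28 = 10934; y_3 = 14·28 + 1·391 = 783.
Step 3: Verify x_3² - 195·y_3² = 119552356 - 119552355 = 1 (should be 1). ✓

(x_1, y_1) = (14, 1); (x_3, y_3) = (10934, 783).


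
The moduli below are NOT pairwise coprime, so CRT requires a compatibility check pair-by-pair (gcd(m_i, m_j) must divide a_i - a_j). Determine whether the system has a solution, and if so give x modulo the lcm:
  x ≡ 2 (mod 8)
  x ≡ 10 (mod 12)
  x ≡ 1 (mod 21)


Moduli 8, 12, 21 are not pairwise coprime, so CRT works modulo lcm(m_i) when all pairwise compatibility conditions hold.
Pairwise compatibility: gcd(m_i, m_j) must divide a_i - a_j for every pair.
Merge one congruence at a time:
  Start: x ≡ 2 (mod 8).
  Combine with x ≡ 10 (mod 12): gcd(8, 12) = 4; 10 - 2 = 8, which IS divisible by 4, so compatible.
    Write x = 2 + 8·t and substitute into x ≡ 10 (mod 12): 8·t ≡ 10 − 2 = 8 (mod 12).
    Divide the congruence (and modulus) by g = 4: 2·t ≡ 2 (mod 3).
    The inverse of 2 mod 3 is 2 (since 2·2 = 4 = 1·3 + 1), so t ≡ 2·2 = 4 ≡ 1 (mod 3).
    Then x = 2 + 8·1 = 10, valid modulo lcm(8, 12) = 24: x ≡ 10 (mod 24).
  Combine with x ≡ 1 (mod 21): gcd(24, 21) = 3; 1 - 10 = -9, which IS divisible by 3, so compatible.
    Write x = 10 + 24·t and substitute into x ≡ 1 (mod 21): 24·t ≡ 1 − 10 = -9 (mod 21).
    Divide the congruence (and modulus) by g = 3: 8·t ≡ -3 (mod 7).
    Reduce coefficients mod 7: 1·t ≡ 4 (mod 7).
    So t ≡ 4 (mod 7).
    Then x = 10 + 24·4 = 106, valid modulo lcm(24, 21) = 168: x ≡ 106 (mod 168).
Verify: 106 mod 8 = 2, 106 mod 12 = 10, 106 mod 21 = 1.

x ≡ 106 (mod 168).


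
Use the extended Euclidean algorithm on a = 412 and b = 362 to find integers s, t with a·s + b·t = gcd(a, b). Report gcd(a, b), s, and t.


Euclidean algorithm on (412, 362) — divide until remainder is 0:
  412 = 1 · 362 + 50
  362 = 7 · 50 + 12
  50 = 4 · 12 + 2
  12 = 6 · 2 + 0
gcd(412, 362) = 2.
Track Bezout coefficients alongside the remainders: start with r₀ = 412 = a·1 + b·0 (s = 1, t = 0) and r₁ = 362 = a·0 + b·1 (s = 0, t = 1); each new remainder r_{k+1} = r_{k-1} − q_k·r_k inherits s_{k+1} = s_{k-1} − q_k·s_k, t_{k+1} = t_{k-1} − q_k·t_k, so r_k = a·s_k + b·t_k at every step:
  q = 1: r = 50, s = 1 − 1·0 = 1, t = 0 − 1·1 = -1  (check: 412·1 + 362·(-1) = 50)
  q = 7: r = 12, s = 0 − 7·1 = -7, t = 1 − 7·(-1) = 8  (check: 412·(-7) + 362·8 = 12)
  q = 4: r = 2, s = 1 − 4·(-7) = 29, t = -1 − 4·8 = -33  (check: 412·29 + 362·(-33) = 2)
The row with r = 2 (the gcd) gives the Bezout coefficients s = 29, t = -33.
Result: 412 · (29) + 362 · (-33) = 2.

gcd(412, 362) = 2; s = 29, t = -33 (check: 412·29 + 362·(-33) = 2).


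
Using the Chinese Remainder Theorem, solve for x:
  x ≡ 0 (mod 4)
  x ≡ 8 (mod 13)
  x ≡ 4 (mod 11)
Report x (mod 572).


Moduli 4, 13, 11 are pairwise coprime; by CRT there is a unique solution modulo M = 4 · 13 · 11 = 572.
Solve pairwise, accumulating the modulus:
  Start with x ≡ 0 (mod 4).
  Combine with x ≡ 8 (mod 13): since gcd(4, 13) = 1, we get a unique residue mod 52.
    Write x = 0 + 4·t and substitute into x ≡ 8 (mod 13): 4·t ≡ 8 − 0 = 8 (mod 13).
    The inverse of 4 mod 13 is 10 (since 4·10 = 40 = 3·13 + 1), so t ≡ 10·8 = 80 ≡ 2 (mod 13).
    Then x = 0 + 4·2 = 8, valid modulo lcm(4, 13) = 52: x ≡ 8 (mod 52).
  Combine with x ≡ 4 (mod 11): since gcd(52, 11) = 1, we get a unique residue mod 572.
    Write x = 8 + 52·t and substitute into x ≡ 4 (mod 11): 52·t ≡ 4 − 8 = -4 (mod 11).
    Reduce coefficients mod 11: 8·t ≡ 7 (mod 11).
    The inverse of 8 mod 11 is 7 (since 8·7 = 56 = 5·11 + 1), so t ≡ 7·7 = 49 ≡ 5 (mod 11).
    Then x = 8 + 52·5 = 268, valid modulo lcm(52, 11) = 572: x ≡ 268 (mod 572).
Verify: 268 mod 4 = 0 ✓, 268 mod 13 = 8 ✓, 268 mod 11 = 4 ✓.

x ≡ 268 (mod 572).


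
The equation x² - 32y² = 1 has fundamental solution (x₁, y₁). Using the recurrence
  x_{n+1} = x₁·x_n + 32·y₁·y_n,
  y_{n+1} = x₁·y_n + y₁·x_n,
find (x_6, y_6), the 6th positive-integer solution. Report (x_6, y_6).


Step 1: Find the fundamental solution (x₁, y₁) of x² - 32y² = 1.
  Expand √32 as a continued fraction. a₀ = ⌊√32⌋ = 5; iterate m_{k+1} = d_k·a_k − m_k, d_{k+1} = (32 − m_{k+1}²)/d_k, a_{k+1} = ⌊(a₀ + m_{k+1})/d_{k+1}⌋ (starting m₀ = 0, d₀ = 1), with convergents p_k = a_k·p_{k-1} + p_{k-2}, q_k = a_k·q_{k-1} + q_{k-2} (p₋₁ = 1, q₋₁ = 0):
  k = 0: a₀ = 5; p₀/q₀ = 5/1; p₀² − 32·q₀² = 25 − 32 = -7.
  k = 1: m = 5, d = 7, a = ⌊(5 + 5)/7⌋ = 1; p/q = (1·5 + 1)/(1·1 + 0) = 6/1; p² − 32·q² = 36 − 32 = 4.
  k = 2: m = 2, d = 4, a = ⌊(5 + 2)/4⌋ = 1; p/q = (1·6 + 5)/(1·1 + 1) = 11/2; p² − 32·q² = 121 − 128 = -7.
  k = 3: m = 2, d = 7, a = ⌊(5 + 2)/7⌋ = 1; p/q = (1·11 + 6)/(1·2 + 1) = 17/3; p² − 32·q² = 289 − 288 = 1.
  The first convergent with p² − 32·q² = 1 gives the fundamental solution (x₁, y₁) = (17, 3).
Step 2: Apply the recurrence (x_{n+1}, y_{n+1}) = (x₁x_n + 32y₁y_n, x₁y_n + y₁x_n) repeatedly.
  From (x_1, y_1) = (17, 3): x_2 = 17·17 + 32·3·3 = 577; y_2 = 17·3 + 3·17 = 102.
  From (x_2, y_2) = (577, 102): x_3 = 17·577 + 32·3·102 = 19601; y_3 = 17·102 + 3·577 = 3465.
  From (x_3, y_3) = (19601, 3465): x_4 = 17·19601 + 32·3·3465 = 665857; y_4 = 17·3465 + 3·19601 = 117708.
  From (x_4, y_4) = (665857, 117708): x_5 = 17·665857 + 32·3·117708 = 22619537; y_5 = 17·117708 + 3·665857 = 3998607.
  From (x_5, y_5) = (22619537, 3998607): x_6 = 17·22619537 + 32·3·3998607 = 768398401; y_6 = 17·3998607 + 3·22619537 = 135834930.
Step 3: Verify x_6² - 32·y_6² = 590436102659356801 - 590436102659356800 = 1 (should be 1). ✓

(x_1, y_1) = (17, 3); (x_6, y_6) = (768398401, 135834930).


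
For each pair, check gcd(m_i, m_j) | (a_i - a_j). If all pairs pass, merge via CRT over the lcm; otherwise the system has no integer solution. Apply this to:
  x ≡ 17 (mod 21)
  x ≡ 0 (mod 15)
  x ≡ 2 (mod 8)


Moduli 21, 15, 8 are not pairwise coprime, so CRT works modulo lcm(m_i) when all pairwise compatibility conditions hold.
Pairwise compatibility: gcd(m_i, m_j) must divide a_i - a_j for every pair.
Merge one congruence at a time:
  Start: x ≡ 17 (mod 21).
  Combine with x ≡ 0 (mod 15): gcd(21, 15) = 3, and 0 - 17 = -17 is NOT divisible by 3.
    ⇒ system is inconsistent (no integer solution).

No solution (the system is inconsistent).


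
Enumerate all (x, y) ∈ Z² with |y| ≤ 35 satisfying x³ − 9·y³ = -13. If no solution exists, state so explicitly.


The equation is x³ - 9y³ = -13. For fixed y, x³ = 9·y³ − 13, so a solution requires the RHS to be a perfect cube.
Strategy: iterate y from -35 to 35, compute RHS = 9·y³ − 13, and check whether it is a (positive or negative) perfect cube.
Check small values of y:
  y = 0: RHS = -13 is not a perfect cube.
  y = 1: RHS = -4 is not a perfect cube.
  y = -1: RHS = -22 is not a perfect cube.
  y = 2: RHS = 59 is not a perfect cube.
  y = -2: RHS = -85 is not a perfect cube.
  y = 3: RHS = 230 is not a perfect cube.
  y = -3: RHS = -256 is not a perfect cube.
Continuing the search up to |y| = 35 finds no solutions either.
No (x, y) in the scanned range satisfies the equation.

No integer solutions with |y| ≤ 35.


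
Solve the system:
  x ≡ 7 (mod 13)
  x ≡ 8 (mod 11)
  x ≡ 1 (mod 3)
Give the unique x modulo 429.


Moduli 13, 11, 3 are pairwise coprime; by CRT there is a unique solution modulo M = 13 · 11 · 3 = 429.
Solve pairwise, accumulating the modulus:
  Start with x ≡ 7 (mod 13).
  Combine with x ≡ 8 (mod 11): since gcd(13, 11) = 1, we get a unique residue mod 143.
    Write x = 7 + 13·t and substitute into x ≡ 8 (mod 11): 13·t ≡ 8 − 7 = 1 (mod 11).
    Reduce coefficients mod 11: 2·t ≡ 1 (mod 11).
    The inverse of 2 mod 11 is 6 (since 2·6 = 12 = 1·11 + 1), so t ≡ 6·1 = 6 ≡ 6 (mod 11).
    Then x = 7 + 13·6 = 85, valid modulo lcm(13, 11) = 143: x ≡ 85 (mod 143).
  Combine with x ≡ 1 (mod 3): since gcd(143, 3) = 1, we get a unique residue mod 429.
    Write x = 85 + 143·t and substitute into x ≡ 1 (mod 3): 143·t ≡ 1 − 85 = -84 (mod 3).
    Reduce coefficients mod 3: 2·t ≡ 0 (mod 3).
    The inverse of 2 mod 3 is 2 (since 2·2 = 4 = 1·3 + 1), so t ≡ 2·0 = 0 ≡ 0 (mod 3).
    Then x = 85 + 143·0 = 85, valid modulo lcm(143, 3) = 429: x ≡ 85 (mod 429).
Verify: 85 mod 13 = 7 ✓, 85 mod 11 = 8 ✓, 85 mod 3 = 1 ✓.

x ≡ 85 (mod 429).
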